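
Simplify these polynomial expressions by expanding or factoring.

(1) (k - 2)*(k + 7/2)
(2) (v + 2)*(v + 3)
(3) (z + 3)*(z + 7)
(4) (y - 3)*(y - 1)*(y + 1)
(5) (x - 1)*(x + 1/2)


(1) = k^2 + 3*k/2 - 7
(2) = v^2 + 5*v + 6
(3) = z^2 + 10*z + 21
(4) = y^3 - 3*y^2 - y + 3
(5) = x^2 - x/2 - 1/2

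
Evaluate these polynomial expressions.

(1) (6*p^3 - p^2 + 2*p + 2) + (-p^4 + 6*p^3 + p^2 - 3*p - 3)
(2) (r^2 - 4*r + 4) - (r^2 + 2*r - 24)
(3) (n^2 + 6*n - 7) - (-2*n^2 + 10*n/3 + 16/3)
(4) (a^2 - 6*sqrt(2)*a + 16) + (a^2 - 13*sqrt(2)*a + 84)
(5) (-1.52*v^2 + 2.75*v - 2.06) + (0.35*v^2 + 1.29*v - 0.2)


(1) = -p^4 + 12*p^3 - p - 1
(2) = 28 - 6*r
(3) = 3*n^2 + 8*n/3 - 37/3
(4) = 2*a^2 - 19*sqrt(2)*a + 100
(5) = -1.17*v^2 + 4.04*v - 2.26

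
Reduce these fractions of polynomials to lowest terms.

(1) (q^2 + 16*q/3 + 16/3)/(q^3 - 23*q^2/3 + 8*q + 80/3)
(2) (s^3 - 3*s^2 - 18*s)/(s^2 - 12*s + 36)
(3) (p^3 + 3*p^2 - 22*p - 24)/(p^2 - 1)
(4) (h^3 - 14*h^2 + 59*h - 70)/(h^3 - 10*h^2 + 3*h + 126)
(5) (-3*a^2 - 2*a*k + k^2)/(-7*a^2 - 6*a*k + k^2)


(1) = (q + 4)/(q^2 - 9*q + 20)
(2) = (s^2 + 3*s)/(s - 6)
(3) = (p^2 + 2*p - 24)/(p - 1)
(4) = (h^2 - 7*h + 10)/(h^2 - 3*h - 18)
(5) = (3*a - k)/(7*a - k)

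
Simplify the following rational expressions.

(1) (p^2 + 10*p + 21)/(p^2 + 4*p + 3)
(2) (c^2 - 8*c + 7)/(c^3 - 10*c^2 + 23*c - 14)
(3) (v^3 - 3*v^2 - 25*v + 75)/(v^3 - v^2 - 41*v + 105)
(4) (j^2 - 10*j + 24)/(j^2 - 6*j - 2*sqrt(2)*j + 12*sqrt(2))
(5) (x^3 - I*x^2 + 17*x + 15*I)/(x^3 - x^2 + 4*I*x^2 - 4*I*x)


(1) = (p + 7)/(p + 1)
(2) = 1/(c - 2)
(3) = (v + 5)/(v + 7)
(4) = (j - 4)/(j - 2*sqrt(2))
(5) = (x^3 - I*x^2 + 17*x + 15*I)/(x^3 + x^2*(-1 + 4*I) - 4*I*x)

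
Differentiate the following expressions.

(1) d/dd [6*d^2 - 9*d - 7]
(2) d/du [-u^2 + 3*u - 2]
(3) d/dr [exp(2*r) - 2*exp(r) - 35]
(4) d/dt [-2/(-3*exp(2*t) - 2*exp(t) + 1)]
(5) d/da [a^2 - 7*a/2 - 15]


(1) = 12*d - 9
(2) = 3 - 2*u
(3) = 2*(exp(r) - 1)*exp(r)
(4) = (-12*exp(t) - 4)*exp(t)/(3*exp(2*t) + 2*exp(t) - 1)^2
(5) = 2*a - 7/2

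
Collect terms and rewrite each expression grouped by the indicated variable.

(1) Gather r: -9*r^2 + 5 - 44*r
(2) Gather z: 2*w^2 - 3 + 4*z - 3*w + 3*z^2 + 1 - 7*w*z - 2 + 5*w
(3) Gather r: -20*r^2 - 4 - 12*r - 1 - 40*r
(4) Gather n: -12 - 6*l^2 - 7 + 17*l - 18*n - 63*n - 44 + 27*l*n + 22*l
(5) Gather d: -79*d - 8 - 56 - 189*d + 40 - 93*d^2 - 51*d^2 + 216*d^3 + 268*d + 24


(1) = -9*r^2 - 44*r + 5
(2) = 2*w^2 + 2*w + 3*z^2 + z*(4 - 7*w) - 4
(3) = -20*r^2 - 52*r - 5
(4) = -6*l^2 + 39*l + n*(27*l - 81) - 63
(5) = 216*d^3 - 144*d^2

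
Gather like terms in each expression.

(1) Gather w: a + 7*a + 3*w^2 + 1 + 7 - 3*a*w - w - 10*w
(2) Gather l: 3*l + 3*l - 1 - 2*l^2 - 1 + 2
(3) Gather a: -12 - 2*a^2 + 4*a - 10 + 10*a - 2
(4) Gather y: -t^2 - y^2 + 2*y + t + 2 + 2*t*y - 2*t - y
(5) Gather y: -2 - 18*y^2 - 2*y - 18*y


(1) = 8*a + 3*w^2 + w*(-3*a - 11) + 8
(2) = -2*l^2 + 6*l
(3) = -2*a^2 + 14*a - 24
(4) = -t^2 - t - y^2 + y*(2*t + 1) + 2
(5) = -18*y^2 - 20*y - 2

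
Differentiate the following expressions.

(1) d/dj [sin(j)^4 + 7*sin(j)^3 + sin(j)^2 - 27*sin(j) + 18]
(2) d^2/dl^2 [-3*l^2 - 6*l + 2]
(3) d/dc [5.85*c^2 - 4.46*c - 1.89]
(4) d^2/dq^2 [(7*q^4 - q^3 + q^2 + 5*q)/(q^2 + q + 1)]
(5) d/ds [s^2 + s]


(1) = (4*sin(j)^3 + 21*sin(j)^2 + 2*sin(j) - 27)*cos(j)
(2) = -6
(3) = 11.7*c - 4.46
(4) = 2*(7*q^6 + 21*q^5 + 42*q^4 + 60*q^3 + 36*q^2 - 18*q - 4)/(q^6 + 3*q^5 + 6*q^4 + 7*q^3 + 6*q^2 + 3*q + 1)
(5) = 2*s + 1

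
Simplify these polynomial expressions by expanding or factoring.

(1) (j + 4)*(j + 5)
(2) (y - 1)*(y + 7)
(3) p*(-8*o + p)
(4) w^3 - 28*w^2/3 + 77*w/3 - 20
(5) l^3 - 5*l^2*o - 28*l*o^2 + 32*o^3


(1) = j^2 + 9*j + 20
(2) = y^2 + 6*y - 7
(3) = -8*o*p + p^2
(4) = (w - 5)*(w - 3)*(w - 4/3)
(5) = (l - 8*o)*(l - o)*(l + 4*o)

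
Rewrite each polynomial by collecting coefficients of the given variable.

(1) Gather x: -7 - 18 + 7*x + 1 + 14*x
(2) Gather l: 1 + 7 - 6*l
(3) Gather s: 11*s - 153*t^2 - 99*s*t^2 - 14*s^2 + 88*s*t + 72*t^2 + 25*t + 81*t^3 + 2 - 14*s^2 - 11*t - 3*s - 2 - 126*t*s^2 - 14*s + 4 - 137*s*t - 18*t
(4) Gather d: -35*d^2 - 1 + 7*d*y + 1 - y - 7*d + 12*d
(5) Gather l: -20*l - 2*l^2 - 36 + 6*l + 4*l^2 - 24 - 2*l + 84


(1) = 21*x - 24
(2) = 8 - 6*l
(3) = s^2*(-126*t - 28) + s*(-99*t^2 - 49*t - 6) + 81*t^3 - 81*t^2 - 4*t + 4
(4) = -35*d^2 + d*(7*y + 5) - y
(5) = 2*l^2 - 16*l + 24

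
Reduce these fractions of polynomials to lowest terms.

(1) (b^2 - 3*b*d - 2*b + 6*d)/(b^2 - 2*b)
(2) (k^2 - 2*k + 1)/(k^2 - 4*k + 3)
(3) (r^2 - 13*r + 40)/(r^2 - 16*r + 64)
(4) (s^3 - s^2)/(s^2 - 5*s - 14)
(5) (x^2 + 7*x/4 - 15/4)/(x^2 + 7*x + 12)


(1) = (b - 3*d)/b
(2) = (k - 1)/(k - 3)
(3) = (r - 5)/(r - 8)
(4) = (s^3 - s^2)/(s^2 - 5*s - 14)
(5) = (4*x - 5)/(4*x + 16)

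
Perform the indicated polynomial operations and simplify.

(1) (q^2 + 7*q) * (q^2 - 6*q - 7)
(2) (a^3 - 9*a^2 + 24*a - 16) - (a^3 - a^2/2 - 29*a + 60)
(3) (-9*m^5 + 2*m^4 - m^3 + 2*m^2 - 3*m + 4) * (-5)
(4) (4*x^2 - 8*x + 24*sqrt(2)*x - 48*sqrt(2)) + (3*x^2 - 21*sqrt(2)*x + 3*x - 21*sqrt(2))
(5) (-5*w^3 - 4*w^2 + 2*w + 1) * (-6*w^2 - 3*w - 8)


(1) = q^4 + q^3 - 49*q^2 - 49*q
(2) = -17*a^2/2 + 53*a - 76
(3) = 45*m^5 - 10*m^4 + 5*m^3 - 10*m^2 + 15*m - 20
(4) = 7*x^2 - 5*x + 3*sqrt(2)*x - 69*sqrt(2)
(5) = 30*w^5 + 39*w^4 + 40*w^3 + 20*w^2 - 19*w - 8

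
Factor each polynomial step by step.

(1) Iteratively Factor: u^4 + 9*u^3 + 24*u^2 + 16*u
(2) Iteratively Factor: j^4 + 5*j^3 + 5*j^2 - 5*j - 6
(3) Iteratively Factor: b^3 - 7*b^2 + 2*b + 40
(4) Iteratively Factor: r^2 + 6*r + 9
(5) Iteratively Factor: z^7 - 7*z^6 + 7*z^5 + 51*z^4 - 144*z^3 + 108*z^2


(1) = (u + 4)*(u^3 + 5*u^2 + 4*u) = (u + 4)^2*(u^2 + u) = u*(u + 4)^2*(u + 1)
(2) = (j + 3)*(j^3 + 2*j^2 - j - 2) = (j + 1)*(j + 3)*(j^2 + j - 2) = (j + 1)*(j + 2)*(j + 3)*(j - 1)
(3) = (b - 4)*(b^2 - 3*b - 10) = (b - 5)*(b - 4)*(b + 2)
(4) = (r + 3)*(r + 3)
(5) = (z - 2)*(z^6 - 5*z^5 - 3*z^4 + 45*z^3 - 54*z^2) = (z - 2)*(z + 3)*(z^5 - 8*z^4 + 21*z^3 - 18*z^2) = (z - 3)*(z - 2)*(z + 3)*(z^4 - 5*z^3 + 6*z^2) = z*(z - 3)*(z - 2)*(z + 3)*(z^3 - 5*z^2 + 6*z) = z*(z - 3)*(z - 2)^2*(z + 3)*(z^2 - 3*z) = z^2*(z - 3)*(z - 2)^2*(z + 3)*(z - 3)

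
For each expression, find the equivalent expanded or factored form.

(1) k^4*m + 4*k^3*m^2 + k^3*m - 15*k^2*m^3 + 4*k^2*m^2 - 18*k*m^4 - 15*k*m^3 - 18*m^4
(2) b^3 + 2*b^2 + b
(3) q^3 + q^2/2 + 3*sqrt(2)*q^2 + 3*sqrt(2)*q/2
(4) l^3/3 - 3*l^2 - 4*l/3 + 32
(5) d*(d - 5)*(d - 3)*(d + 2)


(1) = (k - 3*m)*(k + m)*(k + 6*m)*(k*m + m)
(2) = b*(b + 1)^2
(3) = q*(q + 1/2)*(q + 3*sqrt(2))
(4) = (l/3 + 1)*(l - 8)*(l - 4)
(5) = d^4 - 6*d^3 - d^2 + 30*d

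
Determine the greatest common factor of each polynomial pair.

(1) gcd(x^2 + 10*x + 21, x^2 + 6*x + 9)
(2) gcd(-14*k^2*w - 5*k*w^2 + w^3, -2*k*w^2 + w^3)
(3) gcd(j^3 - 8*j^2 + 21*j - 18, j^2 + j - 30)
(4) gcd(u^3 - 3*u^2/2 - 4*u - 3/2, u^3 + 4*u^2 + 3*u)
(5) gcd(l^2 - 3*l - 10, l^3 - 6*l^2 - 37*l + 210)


(1) = x + 3
(2) = w
(3) = gcd((j - 3)^2*(j - 2), (j - 5)*(j + 6)) = 1
(4) = gcd((u - 3)*(u + 1/2)*(u + 1), u*(u + 1)*(u + 3)) = u + 1
(5) = l - 5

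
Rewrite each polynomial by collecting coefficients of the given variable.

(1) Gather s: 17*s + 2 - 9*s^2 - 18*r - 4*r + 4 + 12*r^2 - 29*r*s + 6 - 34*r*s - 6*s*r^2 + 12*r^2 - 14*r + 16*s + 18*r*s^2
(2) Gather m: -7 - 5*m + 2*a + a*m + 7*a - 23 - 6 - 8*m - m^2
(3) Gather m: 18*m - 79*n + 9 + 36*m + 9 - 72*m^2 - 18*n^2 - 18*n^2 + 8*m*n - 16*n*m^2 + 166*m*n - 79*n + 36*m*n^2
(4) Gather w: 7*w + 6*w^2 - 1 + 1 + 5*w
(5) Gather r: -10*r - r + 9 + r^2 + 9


(1) = 24*r^2 - 36*r + s^2*(18*r - 9) + s*(-6*r^2 - 63*r + 33) + 12
(2) = 9*a - m^2 + m*(a - 13) - 36
(3) = m^2*(-16*n - 72) + m*(36*n^2 + 174*n + 54) - 36*n^2 - 158*n + 18
(4) = 6*w^2 + 12*w
(5) = r^2 - 11*r + 18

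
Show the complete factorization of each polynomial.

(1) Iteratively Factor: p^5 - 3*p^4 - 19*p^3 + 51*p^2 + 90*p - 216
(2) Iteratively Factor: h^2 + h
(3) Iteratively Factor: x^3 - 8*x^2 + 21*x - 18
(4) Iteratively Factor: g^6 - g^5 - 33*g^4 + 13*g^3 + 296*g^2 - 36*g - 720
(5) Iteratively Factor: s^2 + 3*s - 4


(1) = (p - 2)*(p^4 - p^3 - 21*p^2 + 9*p + 108) = (p - 3)*(p - 2)*(p^3 + 2*p^2 - 15*p - 36) = (p - 4)*(p - 3)*(p - 2)*(p^2 + 6*p + 9) = (p - 4)*(p - 3)*(p - 2)*(p + 3)*(p + 3)
(2) = (h + 1)*(h)
(3) = (x - 3)*(x^2 - 5*x + 6) = (x - 3)^2*(x - 2)
(4) = (g + 2)*(g^5 - 3*g^4 - 27*g^3 + 67*g^2 + 162*g - 360) = (g - 2)*(g + 2)*(g^4 - g^3 - 29*g^2 + 9*g + 180) = (g - 2)*(g + 2)*(g + 4)*(g^3 - 5*g^2 - 9*g + 45) = (g - 3)*(g - 2)*(g + 2)*(g + 4)*(g^2 - 2*g - 15) = (g - 5)*(g - 3)*(g - 2)*(g + 2)*(g + 4)*(g + 3)
(5) = (s - 1)*(s + 4)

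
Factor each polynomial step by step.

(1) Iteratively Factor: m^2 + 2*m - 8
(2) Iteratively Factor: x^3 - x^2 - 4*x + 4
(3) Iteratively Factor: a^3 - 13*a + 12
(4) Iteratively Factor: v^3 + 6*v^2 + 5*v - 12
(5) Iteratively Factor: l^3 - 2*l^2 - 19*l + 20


(1) = (m + 4)*(m - 2)
(2) = (x - 1)*(x^2 - 4) = (x - 2)*(x - 1)*(x + 2)
(3) = (a - 1)*(a^2 + a - 12) = (a - 3)*(a - 1)*(a + 4)
(4) = (v + 4)*(v^2 + 2*v - 3) = (v + 3)*(v + 4)*(v - 1)
(5) = (l - 5)*(l^2 + 3*l - 4) = (l - 5)*(l + 4)*(l - 1)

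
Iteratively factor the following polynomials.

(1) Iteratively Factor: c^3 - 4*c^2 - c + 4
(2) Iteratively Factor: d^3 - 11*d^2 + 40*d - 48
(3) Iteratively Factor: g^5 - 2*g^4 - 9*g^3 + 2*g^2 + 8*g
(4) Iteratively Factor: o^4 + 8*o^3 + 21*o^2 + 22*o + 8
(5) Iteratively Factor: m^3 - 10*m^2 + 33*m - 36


(1) = (c + 1)*(c^2 - 5*c + 4) = (c - 1)*(c + 1)*(c - 4)
(2) = (d - 4)*(d^2 - 7*d + 12) = (d - 4)*(d - 3)*(d - 4)
(3) = (g + 2)*(g^4 - 4*g^3 - g^2 + 4*g) = (g - 1)*(g + 2)*(g^3 - 3*g^2 - 4*g) = (g - 4)*(g - 1)*(g + 2)*(g^2 + g) = g*(g - 4)*(g - 1)*(g + 2)*(g + 1)
(4) = (o + 4)*(o^3 + 4*o^2 + 5*o + 2) = (o + 1)*(o + 4)*(o^2 + 3*o + 2) = (o + 1)*(o + 2)*(o + 4)*(o + 1)
(5) = (m - 4)*(m^2 - 6*m + 9) = (m - 4)*(m - 3)*(m - 3)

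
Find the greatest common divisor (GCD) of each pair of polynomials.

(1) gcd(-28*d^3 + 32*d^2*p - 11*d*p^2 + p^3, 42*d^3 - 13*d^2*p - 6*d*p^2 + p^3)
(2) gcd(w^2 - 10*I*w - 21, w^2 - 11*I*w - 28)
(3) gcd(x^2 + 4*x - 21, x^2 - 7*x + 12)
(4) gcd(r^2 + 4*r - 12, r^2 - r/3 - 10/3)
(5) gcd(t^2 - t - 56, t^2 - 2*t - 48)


(1) = gcd((-7*d + p)*(-2*d + p)^2, (-7*d + p)*(-2*d + p)*(3*d + p)) = 14*d^2 - 9*d*p + p^2
(2) = w - 7*I
(3) = x - 3
(4) = r - 2
(5) = gcd((t - 8)*(t + 7), (t - 8)*(t + 6)) = t - 8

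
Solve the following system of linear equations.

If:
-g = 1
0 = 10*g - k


Then:
g = -1
k = -10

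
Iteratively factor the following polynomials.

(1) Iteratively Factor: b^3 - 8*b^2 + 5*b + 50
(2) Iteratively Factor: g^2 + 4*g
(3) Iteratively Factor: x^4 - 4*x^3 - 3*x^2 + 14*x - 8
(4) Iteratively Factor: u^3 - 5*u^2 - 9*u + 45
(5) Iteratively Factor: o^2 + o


(1) = (b - 5)*(b^2 - 3*b - 10) = (b - 5)^2*(b + 2)
(2) = (g)*(g + 4)
(3) = (x - 4)*(x^3 - 3*x + 2) = (x - 4)*(x + 2)*(x^2 - 2*x + 1) = (x - 4)*(x - 1)*(x + 2)*(x - 1)
(4) = (u - 5)*(u^2 - 9) = (u - 5)*(u - 3)*(u + 3)
(5) = (o)*(o + 1)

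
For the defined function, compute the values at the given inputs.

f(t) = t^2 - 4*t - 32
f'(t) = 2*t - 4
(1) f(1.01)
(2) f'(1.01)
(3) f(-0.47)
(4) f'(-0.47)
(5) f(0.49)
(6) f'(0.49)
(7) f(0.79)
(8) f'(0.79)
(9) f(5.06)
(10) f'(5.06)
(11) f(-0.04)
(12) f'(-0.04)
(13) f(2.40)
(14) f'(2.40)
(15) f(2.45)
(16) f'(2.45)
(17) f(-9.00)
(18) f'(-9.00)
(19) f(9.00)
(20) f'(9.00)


(1) = -35.02
(2) = -1.98
(3) = -29.90
(4) = -4.94
(5) = -33.72
(6) = -3.02
(7) = -34.54
(8) = -2.42
(9) = -26.64
(10) = 6.12
(11) = -31.84
(12) = -4.08
(13) = -35.84
(14) = 0.80
(15) = -35.80
(16) = 0.90
(17) = 85.00
(18) = -22.00
(19) = 13.00
(20) = 14.00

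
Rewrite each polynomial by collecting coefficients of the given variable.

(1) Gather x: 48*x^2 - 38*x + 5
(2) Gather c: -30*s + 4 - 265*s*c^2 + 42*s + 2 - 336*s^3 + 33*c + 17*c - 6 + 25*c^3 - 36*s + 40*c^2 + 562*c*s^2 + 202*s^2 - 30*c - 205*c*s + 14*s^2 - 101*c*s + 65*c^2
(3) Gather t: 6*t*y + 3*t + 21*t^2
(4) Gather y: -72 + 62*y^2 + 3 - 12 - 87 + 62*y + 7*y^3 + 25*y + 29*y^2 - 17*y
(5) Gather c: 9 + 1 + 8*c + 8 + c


(1) = 48*x^2 - 38*x + 5
(2) = 25*c^3 + c^2*(105 - 265*s) + c*(562*s^2 - 306*s + 20) - 336*s^3 + 216*s^2 - 24*s
(3) = 21*t^2 + t*(6*y + 3)
(4) = 7*y^3 + 91*y^2 + 70*y - 168
(5) = 9*c + 18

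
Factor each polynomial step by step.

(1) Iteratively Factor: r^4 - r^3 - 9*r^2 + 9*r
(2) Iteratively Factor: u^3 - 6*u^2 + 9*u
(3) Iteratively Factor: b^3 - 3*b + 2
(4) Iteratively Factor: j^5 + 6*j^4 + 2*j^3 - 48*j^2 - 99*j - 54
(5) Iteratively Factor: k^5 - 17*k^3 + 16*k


(1) = (r - 1)*(r^3 - 9*r) = r*(r - 1)*(r^2 - 9) = r*(r - 3)*(r - 1)*(r + 3)
(2) = (u - 3)*(u^2 - 3*u) = u*(u - 3)*(u - 3)
(3) = (b - 1)*(b^2 + b - 2) = (b - 1)*(b + 2)*(b - 1)
(4) = (j - 3)*(j^4 + 9*j^3 + 29*j^2 + 39*j + 18) = (j - 3)*(j + 3)*(j^3 + 6*j^2 + 11*j + 6) = (j - 3)*(j + 2)*(j + 3)*(j^2 + 4*j + 3) = (j - 3)*(j + 2)*(j + 3)^2*(j + 1)
(5) = (k + 4)*(k^4 - 4*k^3 - k^2 + 4*k) = (k + 1)*(k + 4)*(k^3 - 5*k^2 + 4*k) = (k - 4)*(k + 1)*(k + 4)*(k^2 - k) = (k - 4)*(k - 1)*(k + 1)*(k + 4)*(k)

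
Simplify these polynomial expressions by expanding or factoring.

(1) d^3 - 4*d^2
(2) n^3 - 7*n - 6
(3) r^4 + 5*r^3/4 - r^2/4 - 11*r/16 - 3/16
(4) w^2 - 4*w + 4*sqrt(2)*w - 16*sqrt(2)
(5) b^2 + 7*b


(1) = d^2*(d - 4)
(2) = (n - 3)*(n + 1)*(n + 2)
(3) = (r - 3/4)*(r + 1/2)^2*(r + 1)
(4) = (w - 4)*(w + 4*sqrt(2))
(5) = b*(b + 7)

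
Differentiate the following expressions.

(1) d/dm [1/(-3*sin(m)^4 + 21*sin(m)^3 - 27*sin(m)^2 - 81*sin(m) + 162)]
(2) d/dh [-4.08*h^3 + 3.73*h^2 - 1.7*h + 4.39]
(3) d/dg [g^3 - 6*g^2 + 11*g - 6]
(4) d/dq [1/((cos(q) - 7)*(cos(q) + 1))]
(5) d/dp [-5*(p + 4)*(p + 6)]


(1) = (4*sin(m) + 3)*cos(m)/(3*(sin(m) - 3)^4*(sin(m) + 2)^2)
(2) = -12.24*h^2 + 7.46*h - 1.7
(3) = 3*g^2 - 12*g + 11
(4) = 2*(cos(q) - 3)*sin(q)/((cos(q) - 7)^2*(cos(q) + 1)^2)
(5) = -10*p - 50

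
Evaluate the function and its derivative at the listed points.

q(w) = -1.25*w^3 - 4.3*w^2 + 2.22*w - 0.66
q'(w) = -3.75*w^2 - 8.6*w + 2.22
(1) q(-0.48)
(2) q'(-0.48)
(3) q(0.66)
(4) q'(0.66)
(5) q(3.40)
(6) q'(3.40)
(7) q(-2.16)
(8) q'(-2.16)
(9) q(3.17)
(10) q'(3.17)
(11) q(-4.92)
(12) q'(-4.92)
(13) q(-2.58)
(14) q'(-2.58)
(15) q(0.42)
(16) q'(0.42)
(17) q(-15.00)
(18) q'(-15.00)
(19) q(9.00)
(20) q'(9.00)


(1) = -2.58
(2) = 5.48
(3) = -1.43
(4) = -5.09
(5) = -91.95
(6) = -70.37
(7) = -12.92
(8) = 3.30
(9) = -76.65
(10) = -62.73
(11) = 33.20
(12) = -46.24
(13) = -13.54
(14) = -0.55
(15) = -0.58
(16) = -2.05
(17) = 3217.29
(18) = -712.53
(19) = -1240.23
(20) = -378.93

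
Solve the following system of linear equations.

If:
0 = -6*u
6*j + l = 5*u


Then:
j = -l/6
u = 0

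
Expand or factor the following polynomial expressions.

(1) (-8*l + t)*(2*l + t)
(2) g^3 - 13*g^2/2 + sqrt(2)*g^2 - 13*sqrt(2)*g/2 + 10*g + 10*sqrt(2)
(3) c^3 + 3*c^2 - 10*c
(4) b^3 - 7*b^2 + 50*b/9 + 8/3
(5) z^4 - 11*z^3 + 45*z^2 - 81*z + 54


(1) = -16*l^2 - 6*l*t + t^2
(2) = (g - 4)*(g - 5/2)*(g + sqrt(2))
(3) = c*(c - 2)*(c + 5)
(4) = (b - 6)*(b - 4/3)*(b + 1/3)
(5) = (z - 3)^3*(z - 2)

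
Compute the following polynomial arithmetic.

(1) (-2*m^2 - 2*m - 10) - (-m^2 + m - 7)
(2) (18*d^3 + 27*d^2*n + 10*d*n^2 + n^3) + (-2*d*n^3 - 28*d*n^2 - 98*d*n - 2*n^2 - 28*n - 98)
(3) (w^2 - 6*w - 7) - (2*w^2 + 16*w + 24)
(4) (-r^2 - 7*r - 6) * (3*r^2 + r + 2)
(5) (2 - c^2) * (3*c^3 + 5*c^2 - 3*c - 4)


(1) = -m^2 - 3*m - 3
(2) = 18*d^3 + 27*d^2*n - 2*d*n^3 - 18*d*n^2 - 98*d*n + n^3 - 2*n^2 - 28*n - 98
(3) = -w^2 - 22*w - 31
(4) = -3*r^4 - 22*r^3 - 27*r^2 - 20*r - 12
(5) = -3*c^5 - 5*c^4 + 9*c^3 + 14*c^2 - 6*c - 8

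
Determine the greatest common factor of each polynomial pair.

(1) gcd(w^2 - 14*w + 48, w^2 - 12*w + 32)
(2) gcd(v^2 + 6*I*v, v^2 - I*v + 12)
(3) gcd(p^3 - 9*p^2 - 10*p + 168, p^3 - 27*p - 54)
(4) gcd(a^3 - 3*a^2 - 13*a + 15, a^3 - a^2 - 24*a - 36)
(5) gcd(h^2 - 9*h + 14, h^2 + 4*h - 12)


(1) = gcd((w - 8)*(w - 6), (w - 8)*(w - 4)) = w - 8
(2) = gcd(v*(v + 6*I), (v - 4*I)*(v + 3*I)) = 1
(3) = gcd((p - 7)*(p - 6)*(p + 4), (p - 6)*(p + 3)^2) = p - 6
(4) = a + 3
(5) = gcd((h - 7)*(h - 2), (h - 2)*(h + 6)) = h - 2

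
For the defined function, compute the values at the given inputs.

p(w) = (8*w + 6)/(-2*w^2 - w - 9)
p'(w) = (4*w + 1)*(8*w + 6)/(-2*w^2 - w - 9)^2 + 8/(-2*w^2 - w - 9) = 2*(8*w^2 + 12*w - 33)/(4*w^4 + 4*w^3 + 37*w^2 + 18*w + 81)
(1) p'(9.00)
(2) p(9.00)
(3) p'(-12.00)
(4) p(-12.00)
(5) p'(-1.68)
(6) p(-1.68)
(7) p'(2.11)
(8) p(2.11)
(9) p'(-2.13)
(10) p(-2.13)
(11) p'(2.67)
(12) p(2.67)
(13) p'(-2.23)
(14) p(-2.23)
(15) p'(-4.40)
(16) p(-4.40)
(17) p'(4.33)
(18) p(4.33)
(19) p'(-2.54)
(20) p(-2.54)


(1) = 0.04
(2) = -0.43
(3) = 0.02
(4) = 0.32
(5) = -0.36
(6) = 0.57
(7) = 0.14
(8) = -1.14
(9) = -0.18
(10) = 0.69
(11) = 0.17
(12) = -1.06
(13) = -0.14
(14) = 0.71
(15) = 0.07
(16) = 0.67
(17) = 0.13
(18) = -0.80
(19) = -0.06
(20) = 0.74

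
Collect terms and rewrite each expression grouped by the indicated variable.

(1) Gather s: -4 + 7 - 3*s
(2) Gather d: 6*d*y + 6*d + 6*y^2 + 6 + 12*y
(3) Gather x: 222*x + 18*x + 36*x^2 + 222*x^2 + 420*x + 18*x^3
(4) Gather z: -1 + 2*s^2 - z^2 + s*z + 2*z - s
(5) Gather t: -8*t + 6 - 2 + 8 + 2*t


(1) = 3 - 3*s
(2) = d*(6*y + 6) + 6*y^2 + 12*y + 6
(3) = 18*x^3 + 258*x^2 + 660*x
(4) = 2*s^2 - s - z^2 + z*(s + 2) - 1
(5) = 12 - 6*t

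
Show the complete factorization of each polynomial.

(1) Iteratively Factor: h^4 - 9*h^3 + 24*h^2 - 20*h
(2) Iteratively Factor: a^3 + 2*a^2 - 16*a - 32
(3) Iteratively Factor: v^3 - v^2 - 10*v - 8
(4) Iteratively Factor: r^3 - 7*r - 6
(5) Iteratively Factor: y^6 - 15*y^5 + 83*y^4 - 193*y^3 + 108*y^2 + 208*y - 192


(1) = (h)*(h^3 - 9*h^2 + 24*h - 20) = h*(h - 5)*(h^2 - 4*h + 4) = h*(h - 5)*(h - 2)*(h - 2)
(2) = (a + 4)*(a^2 - 2*a - 8) = (a + 2)*(a + 4)*(a - 4)
(3) = (v + 2)*(v^2 - 3*v - 4) = (v + 1)*(v + 2)*(v - 4)
(4) = (r + 1)*(r^2 - r - 6) = (r + 1)*(r + 2)*(r - 3)
(5) = (y - 4)*(y^5 - 11*y^4 + 39*y^3 - 37*y^2 - 40*y + 48) = (y - 4)*(y - 1)*(y^4 - 10*y^3 + 29*y^2 - 8*y - 48) = (y - 4)^2*(y - 1)*(y^3 - 6*y^2 + 5*y + 12) = (y - 4)^2*(y - 1)*(y + 1)*(y^2 - 7*y + 12) = (y - 4)^2*(y - 3)*(y - 1)*(y + 1)*(y - 4)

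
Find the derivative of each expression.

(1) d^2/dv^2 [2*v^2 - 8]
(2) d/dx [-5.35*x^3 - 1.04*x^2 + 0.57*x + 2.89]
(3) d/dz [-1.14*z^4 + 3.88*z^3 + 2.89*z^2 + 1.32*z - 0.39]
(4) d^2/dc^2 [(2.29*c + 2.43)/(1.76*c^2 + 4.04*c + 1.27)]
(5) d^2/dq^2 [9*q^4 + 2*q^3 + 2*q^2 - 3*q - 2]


(1) = 4
(2) = -16.05*x^2 - 2.08*x + 0.57
(3) = -4.56*z^3 + 11.64*z^2 + 5.78*z + 1.32
(4) = ((2.29*c + 2.43)*(3.52*c + 4.04)*(7.04*c + 8.08) - (24.1824*c + 27.0568)*(1.76*c^2 + 4.04*c + 1.27))/(1.76*c^2 + 4.04*c + 1.27)^3
(5) = 108*q^2 + 12*q + 4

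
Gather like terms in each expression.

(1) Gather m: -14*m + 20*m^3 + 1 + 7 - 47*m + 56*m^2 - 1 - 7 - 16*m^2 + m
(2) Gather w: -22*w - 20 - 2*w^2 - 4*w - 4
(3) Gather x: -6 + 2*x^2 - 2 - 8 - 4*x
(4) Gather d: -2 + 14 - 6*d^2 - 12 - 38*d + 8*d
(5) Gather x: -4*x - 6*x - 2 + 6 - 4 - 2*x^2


(1) = 20*m^3 + 40*m^2 - 60*m
(2) = -2*w^2 - 26*w - 24
(3) = 2*x^2 - 4*x - 16
(4) = -6*d^2 - 30*d
(5) = -2*x^2 - 10*x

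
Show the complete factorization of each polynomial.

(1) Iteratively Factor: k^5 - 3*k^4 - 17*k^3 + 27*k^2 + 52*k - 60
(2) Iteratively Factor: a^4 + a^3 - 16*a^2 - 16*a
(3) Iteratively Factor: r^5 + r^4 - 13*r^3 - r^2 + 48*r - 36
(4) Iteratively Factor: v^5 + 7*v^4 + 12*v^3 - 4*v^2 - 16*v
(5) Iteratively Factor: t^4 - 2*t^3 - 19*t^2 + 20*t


(1) = (k - 1)*(k^4 - 2*k^3 - 19*k^2 + 8*k + 60) = (k - 5)*(k - 1)*(k^3 + 3*k^2 - 4*k - 12) = (k - 5)*(k - 2)*(k - 1)*(k^2 + 5*k + 6) = (k - 5)*(k - 2)*(k - 1)*(k + 2)*(k + 3)
(2) = (a - 4)*(a^3 + 5*a^2 + 4*a) = (a - 4)*(a + 4)*(a^2 + a) = (a - 4)*(a + 1)*(a + 4)*(a)
(3) = (r - 2)*(r^4 + 3*r^3 - 7*r^2 - 15*r + 18) = (r - 2)*(r + 3)*(r^3 - 7*r + 6) = (r - 2)^2*(r + 3)*(r^2 + 2*r - 3) = (r - 2)^2*(r + 3)^2*(r - 1)
(4) = (v - 1)*(v^4 + 8*v^3 + 20*v^2 + 16*v) = v*(v - 1)*(v^3 + 8*v^2 + 20*v + 16) = v*(v - 1)*(v + 2)*(v^2 + 6*v + 8) = v*(v - 1)*(v + 2)^2*(v + 4)
(5) = (t)*(t^3 - 2*t^2 - 19*t + 20) = t*(t - 1)*(t^2 - t - 20) = t*(t - 5)*(t - 1)*(t + 4)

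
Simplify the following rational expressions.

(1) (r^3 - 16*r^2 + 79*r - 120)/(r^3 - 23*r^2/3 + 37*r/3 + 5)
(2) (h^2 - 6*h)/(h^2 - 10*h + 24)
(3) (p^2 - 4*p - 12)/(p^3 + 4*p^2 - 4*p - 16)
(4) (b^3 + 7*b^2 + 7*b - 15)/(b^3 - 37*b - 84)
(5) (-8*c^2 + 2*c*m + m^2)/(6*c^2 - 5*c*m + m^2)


(1) = (3*r - 24)/(3*r + 1)
(2) = h/(h - 4)
(3) = (p - 6)/(p^2 + 2*p - 8)
(4) = (b^2 + 4*b - 5)/(b^2 - 3*b - 28)
(5) = (-4*c - m)/(3*c - m)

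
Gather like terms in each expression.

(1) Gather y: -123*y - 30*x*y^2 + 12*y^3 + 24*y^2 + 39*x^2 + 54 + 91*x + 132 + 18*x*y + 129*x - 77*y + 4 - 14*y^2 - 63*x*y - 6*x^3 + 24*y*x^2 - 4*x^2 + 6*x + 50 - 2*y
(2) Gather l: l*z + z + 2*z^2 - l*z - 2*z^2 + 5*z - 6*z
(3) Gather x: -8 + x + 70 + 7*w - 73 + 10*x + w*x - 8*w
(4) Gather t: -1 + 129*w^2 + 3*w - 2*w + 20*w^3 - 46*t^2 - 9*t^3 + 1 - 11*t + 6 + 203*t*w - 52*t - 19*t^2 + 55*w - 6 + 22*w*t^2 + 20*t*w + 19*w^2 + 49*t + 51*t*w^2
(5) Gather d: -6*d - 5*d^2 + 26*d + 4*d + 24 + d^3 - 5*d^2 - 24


(1) = -6*x^3 + 35*x^2 + 226*x + 12*y^3 + y^2*(10 - 30*x) + y*(24*x^2 - 45*x - 202) + 240
(2) = 0
(3) = -w + x*(w + 11) - 11
(4) = -9*t^3 + t^2*(22*w - 65) + t*(51*w^2 + 223*w - 14) + 20*w^3 + 148*w^2 + 56*w
(5) = d^3 - 10*d^2 + 24*d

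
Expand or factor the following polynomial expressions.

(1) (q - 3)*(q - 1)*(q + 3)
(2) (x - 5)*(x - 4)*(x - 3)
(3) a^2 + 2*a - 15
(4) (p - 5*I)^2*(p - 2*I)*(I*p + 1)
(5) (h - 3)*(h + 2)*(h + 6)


(1) = q^3 - q^2 - 9*q + 9
(2) = x^3 - 12*x^2 + 47*x - 60
(3) = (a - 3)*(a + 5)
(4) = I*p^4 + 13*p^3 - 57*I*p^2 - 95*p + 50*I
(5) = h^3 + 5*h^2 - 12*h - 36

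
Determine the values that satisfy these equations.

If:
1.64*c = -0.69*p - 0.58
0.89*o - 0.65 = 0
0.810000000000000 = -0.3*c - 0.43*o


Then:
c = -3.75
o = 0.73
p = 8.06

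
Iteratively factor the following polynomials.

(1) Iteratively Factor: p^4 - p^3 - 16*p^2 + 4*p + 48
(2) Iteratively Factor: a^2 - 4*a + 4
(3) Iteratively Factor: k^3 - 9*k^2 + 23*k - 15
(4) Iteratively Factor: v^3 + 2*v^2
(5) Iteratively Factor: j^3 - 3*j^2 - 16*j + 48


(1) = (p - 2)*(p^3 + p^2 - 14*p - 24) = (p - 2)*(p + 3)*(p^2 - 2*p - 8) = (p - 2)*(p + 2)*(p + 3)*(p - 4)
(2) = (a - 2)*(a - 2)
(3) = (k - 5)*(k^2 - 4*k + 3) = (k - 5)*(k - 1)*(k - 3)
(4) = (v)*(v^2 + 2*v) = v^2*(v + 2)
(5) = (j - 3)*(j^2 - 16) = (j - 4)*(j - 3)*(j + 4)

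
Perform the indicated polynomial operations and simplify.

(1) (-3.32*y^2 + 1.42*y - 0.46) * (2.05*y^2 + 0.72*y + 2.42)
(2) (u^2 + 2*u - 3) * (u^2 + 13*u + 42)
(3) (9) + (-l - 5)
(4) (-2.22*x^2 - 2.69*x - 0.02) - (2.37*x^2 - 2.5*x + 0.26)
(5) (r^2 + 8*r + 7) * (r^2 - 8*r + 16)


(1) = -6.806*y^4 + 0.5206*y^3 - 7.955*y^2 + 3.1052*y - 1.1132
(2) = u^4 + 15*u^3 + 65*u^2 + 45*u - 126
(3) = 4 - l
(4) = -4.59*x^2 - 0.19*x - 0.28
(5) = r^4 - 41*r^2 + 72*r + 112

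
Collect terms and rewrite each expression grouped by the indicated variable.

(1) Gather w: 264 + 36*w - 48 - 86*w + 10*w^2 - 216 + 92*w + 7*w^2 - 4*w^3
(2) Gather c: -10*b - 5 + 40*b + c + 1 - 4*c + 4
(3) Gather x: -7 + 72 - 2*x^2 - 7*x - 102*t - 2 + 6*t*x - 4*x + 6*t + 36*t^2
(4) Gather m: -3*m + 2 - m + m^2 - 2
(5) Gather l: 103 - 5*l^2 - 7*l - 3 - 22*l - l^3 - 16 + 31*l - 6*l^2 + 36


(1) = -4*w^3 + 17*w^2 + 42*w
(2) = 30*b - 3*c
(3) = 36*t^2 - 96*t - 2*x^2 + x*(6*t - 11) + 63
(4) = m^2 - 4*m
(5) = -l^3 - 11*l^2 + 2*l + 120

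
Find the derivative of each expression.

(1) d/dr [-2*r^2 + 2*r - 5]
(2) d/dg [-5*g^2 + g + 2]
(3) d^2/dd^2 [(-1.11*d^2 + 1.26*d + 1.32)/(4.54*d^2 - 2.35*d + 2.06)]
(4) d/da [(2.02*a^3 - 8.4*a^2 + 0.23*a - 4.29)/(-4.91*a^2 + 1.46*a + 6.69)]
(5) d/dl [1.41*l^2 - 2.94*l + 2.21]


(1) = 2 - 4*r
(2) = 1 - 10*g
(3) = (28.256052*d^3 + 225.530856*d^2 - 155.202624*d - 7.332408)/(93.576664*d^6 - 145.31178*d^5 + 202.596138*d^4 - 144.846715*d^3 + 91.926882*d^2 - 29.91738*d + 8.741816)
(4) = (-9.9182*a^4 + 5.8984*a^3 + 29.4067*a^2 - 154.5198*a + 7.8021)/(24.1081*a^4 - 14.3372*a^3 - 63.5642*a^2 + 19.5348*a + 44.7561)
(5) = 2.82*l - 2.94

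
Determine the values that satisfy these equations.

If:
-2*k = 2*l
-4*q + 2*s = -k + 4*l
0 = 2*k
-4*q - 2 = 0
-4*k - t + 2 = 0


Then:
k = 0
l = 0
q = -1/2
s = -1
t = 2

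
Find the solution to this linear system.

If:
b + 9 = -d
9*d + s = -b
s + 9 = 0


Then:
b = -45/4
d = 9/4
s = -9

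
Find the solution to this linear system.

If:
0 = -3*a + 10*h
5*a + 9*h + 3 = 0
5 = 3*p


Then:
a = -30/77
h = -9/77
p = 5/3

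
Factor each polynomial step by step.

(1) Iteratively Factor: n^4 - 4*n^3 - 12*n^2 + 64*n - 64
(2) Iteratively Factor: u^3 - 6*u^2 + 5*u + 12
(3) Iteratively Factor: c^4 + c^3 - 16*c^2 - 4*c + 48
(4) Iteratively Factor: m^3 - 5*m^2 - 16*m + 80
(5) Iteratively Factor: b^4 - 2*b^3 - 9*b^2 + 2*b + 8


(1) = (n - 4)*(n^3 - 12*n + 16) = (n - 4)*(n + 4)*(n^2 - 4*n + 4) = (n - 4)*(n - 2)*(n + 4)*(n - 2)
(2) = (u + 1)*(u^2 - 7*u + 12) = (u - 3)*(u + 1)*(u - 4)
(3) = (c + 4)*(c^3 - 3*c^2 - 4*c + 12) = (c - 3)*(c + 4)*(c^2 - 4) = (c - 3)*(c + 2)*(c + 4)*(c - 2)
(4) = (m - 4)*(m^2 - m - 20) = (m - 4)*(m + 4)*(m - 5)
(5) = (b + 2)*(b^3 - 4*b^2 - b + 4) = (b - 1)*(b + 2)*(b^2 - 3*b - 4) = (b - 1)*(b + 1)*(b + 2)*(b - 4)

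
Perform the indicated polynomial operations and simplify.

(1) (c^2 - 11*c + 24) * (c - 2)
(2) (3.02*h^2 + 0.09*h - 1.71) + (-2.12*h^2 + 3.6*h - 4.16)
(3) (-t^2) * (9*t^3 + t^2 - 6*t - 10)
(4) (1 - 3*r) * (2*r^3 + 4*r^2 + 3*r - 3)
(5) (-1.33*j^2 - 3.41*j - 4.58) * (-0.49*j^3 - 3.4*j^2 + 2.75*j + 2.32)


(1) = c^3 - 13*c^2 + 46*c - 48
(2) = 0.9*h^2 + 3.69*h - 5.87
(3) = -9*t^5 - t^4 + 6*t^3 + 10*t^2
(4) = -6*r^4 - 10*r^3 - 5*r^2 + 12*r - 3
(5) = 0.6517*j^5 + 6.1929*j^4 + 10.1807*j^3 + 3.1089*j^2 - 20.5062*j - 10.6256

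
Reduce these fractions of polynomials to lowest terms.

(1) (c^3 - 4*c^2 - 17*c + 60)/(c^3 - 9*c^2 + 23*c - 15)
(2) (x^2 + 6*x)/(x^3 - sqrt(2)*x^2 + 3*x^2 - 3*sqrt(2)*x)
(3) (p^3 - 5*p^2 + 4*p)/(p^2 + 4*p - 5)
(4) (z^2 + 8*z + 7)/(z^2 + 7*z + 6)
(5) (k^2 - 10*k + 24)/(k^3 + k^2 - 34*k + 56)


(1) = (c + 4)/(c - 1)
(2) = (x + 6)/(x^2 + x*(3 - sqrt(2)) - 3*sqrt(2))
(3) = (p^2 - 4*p)/(p + 5)
(4) = (z + 7)/(z + 6)
(5) = (k - 6)/(k^2 + 5*k - 14)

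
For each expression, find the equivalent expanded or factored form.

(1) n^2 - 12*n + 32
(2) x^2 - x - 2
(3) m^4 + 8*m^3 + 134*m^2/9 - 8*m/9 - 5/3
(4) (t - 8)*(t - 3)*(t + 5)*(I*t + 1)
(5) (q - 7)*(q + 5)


(1) = (n - 8)*(n - 4)
(2) = (x - 2)*(x + 1)
(3) = (m - 1/3)*(m + 1/3)*(m + 3)*(m + 5)
(4) = I*t^4 + t^3 - 6*I*t^3 - 6*t^2 - 31*I*t^2 - 31*t + 120*I*t + 120
(5) = q^2 - 2*q - 35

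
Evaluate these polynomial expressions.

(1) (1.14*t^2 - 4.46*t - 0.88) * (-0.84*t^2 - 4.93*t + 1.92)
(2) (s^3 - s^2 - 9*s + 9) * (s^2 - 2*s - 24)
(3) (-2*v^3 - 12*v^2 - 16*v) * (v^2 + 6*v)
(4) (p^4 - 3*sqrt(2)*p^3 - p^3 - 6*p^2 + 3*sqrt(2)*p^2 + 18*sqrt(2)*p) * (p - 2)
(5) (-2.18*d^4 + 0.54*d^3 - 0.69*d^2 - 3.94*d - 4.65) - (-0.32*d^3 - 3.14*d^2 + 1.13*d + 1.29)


(1) = -0.9576*t^4 - 1.8738*t^3 + 24.9158*t^2 - 4.2248*t - 1.6896
(2) = s^5 - 3*s^4 - 31*s^3 + 51*s^2 + 198*s - 216
(3) = -2*v^5 - 24*v^4 - 88*v^3 - 96*v^2
(4) = p^5 - 3*sqrt(2)*p^4 - 3*p^4 - 4*p^3 + 9*sqrt(2)*p^3 + 12*p^2 + 12*sqrt(2)*p^2 - 36*sqrt(2)*p
(5) = -2.18*d^4 + 0.86*d^3 + 2.45*d^2 - 5.07*d - 5.94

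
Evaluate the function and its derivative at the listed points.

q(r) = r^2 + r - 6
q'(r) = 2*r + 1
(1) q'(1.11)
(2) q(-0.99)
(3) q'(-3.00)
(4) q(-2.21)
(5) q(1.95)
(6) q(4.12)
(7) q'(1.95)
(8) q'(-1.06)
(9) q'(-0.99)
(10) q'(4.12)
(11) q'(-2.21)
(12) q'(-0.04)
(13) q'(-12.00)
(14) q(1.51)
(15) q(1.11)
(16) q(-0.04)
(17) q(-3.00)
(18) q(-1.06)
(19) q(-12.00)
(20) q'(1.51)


(1) = 3.22
(2) = -6.01
(3) = -5.00
(4) = -3.33
(5) = -0.25
(6) = 15.09
(7) = 4.90
(8) = -1.12
(9) = -0.98
(10) = 9.24
(11) = -3.42
(12) = 0.92
(13) = -23.00
(14) = -2.21
(15) = -3.66
(16) = -6.04
(17) = 0.00
(18) = -5.94
(19) = 126.00
(20) = 4.02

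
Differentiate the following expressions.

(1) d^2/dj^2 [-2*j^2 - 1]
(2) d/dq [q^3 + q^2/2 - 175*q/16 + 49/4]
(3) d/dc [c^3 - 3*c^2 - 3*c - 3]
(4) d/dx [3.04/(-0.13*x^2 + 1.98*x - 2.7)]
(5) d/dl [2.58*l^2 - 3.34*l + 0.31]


(1) = -4
(2) = 3*q^2 + q - 175/16
(3) = 3*c^2 - 6*c - 3
(4) = (0.7904*x - 6.0192)/(0.13*x^2 - 1.98*x + 2.7)^2
(5) = 5.16*l - 3.34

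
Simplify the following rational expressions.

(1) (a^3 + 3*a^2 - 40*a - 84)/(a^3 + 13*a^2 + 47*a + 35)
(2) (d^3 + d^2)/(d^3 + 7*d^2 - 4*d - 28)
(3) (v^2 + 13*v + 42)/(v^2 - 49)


(1) = (a^2 - 4*a - 12)/(a^2 + 6*a + 5)
(2) = (d^3 + d^2)/(d^3 + 7*d^2 - 4*d - 28)
(3) = (v + 6)/(v - 7)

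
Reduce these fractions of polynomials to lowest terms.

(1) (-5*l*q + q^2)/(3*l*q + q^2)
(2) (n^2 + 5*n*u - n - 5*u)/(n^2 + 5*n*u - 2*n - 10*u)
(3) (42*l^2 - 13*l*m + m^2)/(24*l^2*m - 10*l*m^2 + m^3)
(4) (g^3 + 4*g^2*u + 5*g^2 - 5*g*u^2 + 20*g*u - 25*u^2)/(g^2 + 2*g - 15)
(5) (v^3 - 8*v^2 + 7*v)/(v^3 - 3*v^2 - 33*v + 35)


(1) = (-5*l + q)/(3*l + q)
(2) = (n - 1)/(n - 2)
(3) = (7*l - m)/(4*l*m - m^2)
(4) = (g^2 + 4*g*u - 5*u^2)/(g - 3)
(5) = v/(v + 5)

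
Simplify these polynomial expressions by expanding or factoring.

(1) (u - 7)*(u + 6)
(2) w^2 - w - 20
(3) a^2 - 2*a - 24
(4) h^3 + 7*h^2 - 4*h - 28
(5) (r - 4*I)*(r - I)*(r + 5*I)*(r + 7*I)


(1) = u^2 - u - 42
(2) = (w - 5)*(w + 4)
(3) = (a - 6)*(a + 4)
(4) = (h - 2)*(h + 2)*(h + 7)
(5) = r^4 + 7*I*r^3 + 21*r^2 + 127*I*r + 140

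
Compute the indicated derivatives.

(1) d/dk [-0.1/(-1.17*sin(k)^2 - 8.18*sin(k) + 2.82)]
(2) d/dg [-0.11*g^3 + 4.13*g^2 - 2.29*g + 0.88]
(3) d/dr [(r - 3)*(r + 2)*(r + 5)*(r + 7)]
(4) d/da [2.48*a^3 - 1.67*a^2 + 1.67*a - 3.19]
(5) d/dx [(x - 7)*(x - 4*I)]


(1) = -(0.234*sin(k) + 0.818)*cos(k)/(1.17*sin(k)^2 + 8.18*sin(k) - 2.82)^2
(2) = -0.33*g^2 + 8.26*g - 2.29
(3) = 4*r^3 + 33*r^2 + 34*r - 107
(4) = 7.44*a^2 - 3.34*a + 1.67
(5) = 2*x - 7 - 4*I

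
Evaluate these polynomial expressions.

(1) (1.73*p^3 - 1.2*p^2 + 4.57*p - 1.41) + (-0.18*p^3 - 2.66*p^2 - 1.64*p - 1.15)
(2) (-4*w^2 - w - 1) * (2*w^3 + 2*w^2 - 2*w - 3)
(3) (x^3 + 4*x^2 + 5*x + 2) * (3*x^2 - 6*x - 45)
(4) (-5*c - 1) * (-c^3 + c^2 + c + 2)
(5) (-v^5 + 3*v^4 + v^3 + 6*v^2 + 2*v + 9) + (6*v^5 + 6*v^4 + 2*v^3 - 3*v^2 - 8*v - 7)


(1) = 1.55*p^3 - 3.86*p^2 + 2.93*p - 2.56
(2) = -8*w^5 - 10*w^4 + 4*w^3 + 12*w^2 + 5*w + 3
(3) = 3*x^5 + 6*x^4 - 54*x^3 - 204*x^2 - 237*x - 90
(4) = 5*c^4 - 4*c^3 - 6*c^2 - 11*c - 2
(5) = 5*v^5 + 9*v^4 + 3*v^3 + 3*v^2 - 6*v + 2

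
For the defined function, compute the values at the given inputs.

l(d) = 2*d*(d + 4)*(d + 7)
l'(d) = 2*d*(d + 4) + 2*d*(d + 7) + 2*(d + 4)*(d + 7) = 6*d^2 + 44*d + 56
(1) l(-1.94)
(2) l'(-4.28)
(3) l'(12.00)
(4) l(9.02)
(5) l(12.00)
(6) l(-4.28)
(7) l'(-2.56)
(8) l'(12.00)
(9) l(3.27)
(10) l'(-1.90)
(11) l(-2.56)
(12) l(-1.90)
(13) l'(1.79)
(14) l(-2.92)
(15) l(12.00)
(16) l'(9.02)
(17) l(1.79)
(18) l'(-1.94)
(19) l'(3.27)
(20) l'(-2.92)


(1) = -40.44
(2) = -22.41
(3) = 1448.00
(4) = 3762.79
(5) = 7296.00
(6) = 6.52
(7) = -17.32
(8) = 1448.00
(9) = 488.30
(10) = -5.94
(11) = -32.74
(12) = -40.70
(13) = 153.98
(14) = -25.73
(15) = 7296.00
(16) = 941.04
(17) = 182.20
(18) = -6.78
(19) = 264.04
(20) = -21.32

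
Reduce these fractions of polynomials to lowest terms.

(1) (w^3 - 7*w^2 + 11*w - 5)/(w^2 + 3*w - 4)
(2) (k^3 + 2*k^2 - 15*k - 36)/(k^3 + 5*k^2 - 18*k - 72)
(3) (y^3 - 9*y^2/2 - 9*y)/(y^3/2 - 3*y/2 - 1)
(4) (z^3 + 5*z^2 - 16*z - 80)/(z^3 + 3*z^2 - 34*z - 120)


(1) = (w^2 - 6*w + 5)/(w + 4)
(2) = (k + 3)/(k + 6)
(3) = (2*y^3 - 9*y^2 - 18*y)/(y^3 - 3*y - 2)
(4) = (z - 4)/(z - 6)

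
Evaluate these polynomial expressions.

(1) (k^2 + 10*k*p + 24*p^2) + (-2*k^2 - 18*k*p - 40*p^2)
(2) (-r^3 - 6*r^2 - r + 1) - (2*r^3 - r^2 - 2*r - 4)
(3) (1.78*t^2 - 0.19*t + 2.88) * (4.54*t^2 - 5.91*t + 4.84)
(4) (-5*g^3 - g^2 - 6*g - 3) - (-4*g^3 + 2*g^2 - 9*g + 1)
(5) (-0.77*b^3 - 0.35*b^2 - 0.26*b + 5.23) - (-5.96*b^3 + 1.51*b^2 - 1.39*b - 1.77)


(1) = -k^2 - 8*k*p - 16*p^2
(2) = -3*r^3 - 5*r^2 + r + 5
(3) = 8.0812*t^4 - 11.3824*t^3 + 22.8133*t^2 - 17.9404*t + 13.9392
(4) = -g^3 - 3*g^2 + 3*g - 4
(5) = 5.19*b^3 - 1.86*b^2 + 1.13*b + 7.0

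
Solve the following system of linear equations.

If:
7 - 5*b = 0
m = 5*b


Then:
b = 7/5
m = 7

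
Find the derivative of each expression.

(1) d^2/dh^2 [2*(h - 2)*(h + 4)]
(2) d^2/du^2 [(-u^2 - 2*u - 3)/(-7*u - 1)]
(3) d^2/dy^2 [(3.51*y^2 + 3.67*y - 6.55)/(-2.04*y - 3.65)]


(1) = 4
(2) = 268/(343*u^3 + 147*u^2 + 21*u + 1)
(3) = 15.64665/(8.489664*y^3 + 45.56952*y^2 + 81.5337*y + 48.627125)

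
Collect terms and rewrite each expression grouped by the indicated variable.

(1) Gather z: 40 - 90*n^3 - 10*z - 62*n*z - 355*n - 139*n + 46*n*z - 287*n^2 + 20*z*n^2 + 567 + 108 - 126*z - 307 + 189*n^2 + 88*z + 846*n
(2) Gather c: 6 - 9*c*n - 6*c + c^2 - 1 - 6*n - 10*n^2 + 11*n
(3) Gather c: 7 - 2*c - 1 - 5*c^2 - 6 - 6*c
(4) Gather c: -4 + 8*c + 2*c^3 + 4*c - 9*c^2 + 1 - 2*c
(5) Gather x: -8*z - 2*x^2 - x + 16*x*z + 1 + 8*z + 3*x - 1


(1) = -90*n^3 - 98*n^2 + 352*n + z*(20*n^2 - 16*n - 48) + 408
(2) = c^2 + c*(-9*n - 6) - 10*n^2 + 5*n + 5
(3) = -5*c^2 - 8*c
(4) = 2*c^3 - 9*c^2 + 10*c - 3
(5) = -2*x^2 + x*(16*z + 2)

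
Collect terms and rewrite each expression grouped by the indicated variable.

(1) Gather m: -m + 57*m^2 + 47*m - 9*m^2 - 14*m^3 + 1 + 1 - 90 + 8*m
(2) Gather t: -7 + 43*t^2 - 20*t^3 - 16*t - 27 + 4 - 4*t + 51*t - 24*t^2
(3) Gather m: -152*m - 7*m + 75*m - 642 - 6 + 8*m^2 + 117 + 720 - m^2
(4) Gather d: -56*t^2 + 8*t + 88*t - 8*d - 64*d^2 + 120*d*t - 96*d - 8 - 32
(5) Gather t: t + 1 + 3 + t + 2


(1) = -14*m^3 + 48*m^2 + 54*m - 88
(2) = -20*t^3 + 19*t^2 + 31*t - 30
(3) = 7*m^2 - 84*m + 189
(4) = -64*d^2 + d*(120*t - 104) - 56*t^2 + 96*t - 40
(5) = 2*t + 6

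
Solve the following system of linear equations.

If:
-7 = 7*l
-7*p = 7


Then:
l = -1
p = -1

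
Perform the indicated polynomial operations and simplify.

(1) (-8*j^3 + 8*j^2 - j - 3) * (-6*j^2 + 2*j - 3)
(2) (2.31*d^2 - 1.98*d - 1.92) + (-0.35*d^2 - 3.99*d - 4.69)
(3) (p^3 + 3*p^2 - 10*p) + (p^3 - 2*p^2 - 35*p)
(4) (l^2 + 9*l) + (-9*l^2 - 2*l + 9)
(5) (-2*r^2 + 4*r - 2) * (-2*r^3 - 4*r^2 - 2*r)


(1) = 48*j^5 - 64*j^4 + 46*j^3 - 8*j^2 - 3*j + 9
(2) = 1.96*d^2 - 5.97*d - 6.61
(3) = 2*p^3 + p^2 - 45*p
(4) = -8*l^2 + 7*l + 9
(5) = 4*r^5 - 8*r^3 + 4*r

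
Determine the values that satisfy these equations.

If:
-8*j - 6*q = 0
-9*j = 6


Then:
j = -2/3
q = 8/9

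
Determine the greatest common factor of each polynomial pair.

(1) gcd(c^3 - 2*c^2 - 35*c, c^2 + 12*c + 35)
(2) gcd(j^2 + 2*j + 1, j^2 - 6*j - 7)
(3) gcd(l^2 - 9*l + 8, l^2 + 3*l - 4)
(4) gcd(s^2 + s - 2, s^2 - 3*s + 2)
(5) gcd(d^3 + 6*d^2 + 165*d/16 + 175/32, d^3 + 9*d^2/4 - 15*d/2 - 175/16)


(1) = c + 5
(2) = gcd((j + 1)^2, (j - 7)*(j + 1)) = j + 1
(3) = l - 1
(4) = s - 1
(5) = gcd((d + 5/4)^2*(d + 7/2), (d - 5/2)*(d + 5/4)*(d + 7/2)) = d^2 + 19*d/4 + 35/8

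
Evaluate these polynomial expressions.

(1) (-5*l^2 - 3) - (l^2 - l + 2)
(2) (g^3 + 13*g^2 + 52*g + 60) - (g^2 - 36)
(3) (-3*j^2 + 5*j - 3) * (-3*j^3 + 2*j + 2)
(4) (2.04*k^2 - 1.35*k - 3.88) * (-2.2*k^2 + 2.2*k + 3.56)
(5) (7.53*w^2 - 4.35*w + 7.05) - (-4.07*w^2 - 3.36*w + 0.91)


(1) = -6*l^2 + l - 5
(2) = g^3 + 12*g^2 + 52*g + 96
(3) = 9*j^5 - 15*j^4 + 3*j^3 + 4*j^2 + 4*j - 6
(4) = -4.488*k^4 + 7.458*k^3 + 12.8284*k^2 - 13.342*k - 13.8128
(5) = 11.6*w^2 - 0.99*w + 6.14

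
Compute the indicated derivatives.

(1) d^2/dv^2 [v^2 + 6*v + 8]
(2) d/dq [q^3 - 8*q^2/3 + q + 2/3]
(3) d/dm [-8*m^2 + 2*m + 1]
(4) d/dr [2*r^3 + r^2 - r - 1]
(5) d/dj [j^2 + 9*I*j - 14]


(1) = 2
(2) = 3*q^2 - 16*q/3 + 1
(3) = 2 - 16*m
(4) = 6*r^2 + 2*r - 1
(5) = 2*j + 9*I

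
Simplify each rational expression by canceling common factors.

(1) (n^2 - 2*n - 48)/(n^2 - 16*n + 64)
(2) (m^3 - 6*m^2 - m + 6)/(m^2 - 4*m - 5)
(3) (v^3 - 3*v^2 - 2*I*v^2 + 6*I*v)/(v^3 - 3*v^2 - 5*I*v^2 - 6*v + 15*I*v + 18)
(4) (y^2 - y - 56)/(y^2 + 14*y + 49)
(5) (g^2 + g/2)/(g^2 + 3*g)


(1) = (n + 6)/(n - 8)
(2) = (m^2 - 7*m + 6)/(m - 5)
(3) = v/(v - 3*I)
(4) = (y - 8)/(y + 7)
(5) = (2*g + 1)/(2*g + 6)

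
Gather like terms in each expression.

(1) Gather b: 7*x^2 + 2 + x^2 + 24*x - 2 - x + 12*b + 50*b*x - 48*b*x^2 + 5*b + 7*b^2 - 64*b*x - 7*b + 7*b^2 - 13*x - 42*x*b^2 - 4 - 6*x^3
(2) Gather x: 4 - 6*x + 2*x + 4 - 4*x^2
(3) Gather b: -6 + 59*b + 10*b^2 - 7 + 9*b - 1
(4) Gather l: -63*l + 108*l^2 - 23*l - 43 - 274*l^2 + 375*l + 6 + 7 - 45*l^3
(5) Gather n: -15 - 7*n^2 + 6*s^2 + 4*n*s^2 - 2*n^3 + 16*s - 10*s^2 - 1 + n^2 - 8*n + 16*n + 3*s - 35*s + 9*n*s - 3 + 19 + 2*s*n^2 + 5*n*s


(1) = b^2*(14 - 42*x) + b*(-48*x^2 - 14*x + 10) - 6*x^3 + 8*x^2 + 10*x - 4
(2) = -4*x^2 - 4*x + 8
(3) = 10*b^2 + 68*b - 14
(4) = -45*l^3 - 166*l^2 + 289*l - 30
(5) = -2*n^3 + n^2*(2*s - 6) + n*(4*s^2 + 14*s + 8) - 4*s^2 - 16*s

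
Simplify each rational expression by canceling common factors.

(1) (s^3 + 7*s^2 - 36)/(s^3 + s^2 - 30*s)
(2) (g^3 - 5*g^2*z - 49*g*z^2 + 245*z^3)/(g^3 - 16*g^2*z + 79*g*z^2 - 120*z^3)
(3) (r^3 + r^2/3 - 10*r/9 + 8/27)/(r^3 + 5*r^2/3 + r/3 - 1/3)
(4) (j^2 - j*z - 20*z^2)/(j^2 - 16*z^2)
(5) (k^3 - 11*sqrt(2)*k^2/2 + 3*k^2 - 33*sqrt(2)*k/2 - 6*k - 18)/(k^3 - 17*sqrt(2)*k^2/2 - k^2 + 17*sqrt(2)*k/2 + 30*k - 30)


(1) = (s^2 + s - 6)/(s^2 - 5*s)
(2) = (g^2 - 49*z^2)/(g^2 - 11*g*z + 24*z^2)
(3) = (9*r^2 + 6*r - 8)/(9*r^2 + 18*r + 9)
(4) = (-j + 5*z)/(-j + 4*z)
(5) = (4*k^2 + k*(2*sqrt(2) + 12) + 6*sqrt(2))/(4*k^2 + k*(-10*sqrt(2) - 4) + 10*sqrt(2))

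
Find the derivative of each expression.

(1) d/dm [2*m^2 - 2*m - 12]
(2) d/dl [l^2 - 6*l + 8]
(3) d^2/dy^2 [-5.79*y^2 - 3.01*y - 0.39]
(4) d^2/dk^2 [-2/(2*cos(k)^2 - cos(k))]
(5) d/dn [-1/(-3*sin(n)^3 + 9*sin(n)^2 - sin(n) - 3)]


(1) = 4*m - 2
(2) = 2*l - 6
(3) = -11.5800000000000
(4) = 2*(4*(1 - cos(2*k))^2 + 15*cos(k)/2 + 9*cos(2*k)/2 - 3*cos(3*k)/2 - 27/2)/((2*cos(k) - 1)^3*cos(k)^3)
(5) = (-9*sin(n)^2 + 18*sin(n) - 1)*cos(n)/(3*sin(n)^3 - 9*sin(n)^2 + sin(n) + 3)^2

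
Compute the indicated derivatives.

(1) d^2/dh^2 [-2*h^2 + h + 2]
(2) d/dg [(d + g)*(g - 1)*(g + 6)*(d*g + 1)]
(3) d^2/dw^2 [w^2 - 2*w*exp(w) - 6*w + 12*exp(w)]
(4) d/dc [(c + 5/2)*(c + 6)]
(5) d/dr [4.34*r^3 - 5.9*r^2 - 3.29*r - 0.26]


(1) = -4
(2) = d*(d + g)*(g - 1)*(g + 6) + (d + g)*(g - 1)*(d*g + 1) + (d + g)*(g + 6)*(d*g + 1) + (g - 1)*(g + 6)*(d*g + 1)
(3) = -2*w*exp(w) + 8*exp(w) + 2
(4) = 2*c + 17/2
(5) = 13.02*r^2 - 11.8*r - 3.29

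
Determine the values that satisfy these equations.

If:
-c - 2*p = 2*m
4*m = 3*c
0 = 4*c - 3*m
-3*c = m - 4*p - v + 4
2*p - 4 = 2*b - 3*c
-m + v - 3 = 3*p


Then:
No Solution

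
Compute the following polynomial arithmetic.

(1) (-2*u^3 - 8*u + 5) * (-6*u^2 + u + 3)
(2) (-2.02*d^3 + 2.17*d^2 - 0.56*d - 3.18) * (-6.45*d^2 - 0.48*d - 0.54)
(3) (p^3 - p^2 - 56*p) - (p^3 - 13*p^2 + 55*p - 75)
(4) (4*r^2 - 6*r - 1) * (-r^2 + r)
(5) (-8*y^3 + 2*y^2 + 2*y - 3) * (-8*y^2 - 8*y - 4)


(1) = 12*u^5 - 2*u^4 + 42*u^3 - 38*u^2 - 19*u + 15
(2) = 13.029*d^5 - 13.0269*d^4 + 3.6612*d^3 + 19.608*d^2 + 1.8288*d + 1.7172
(3) = 12*p^2 - 111*p + 75
(4) = -4*r^4 + 10*r^3 - 5*r^2 - r
(5) = 64*y^5 + 48*y^4 + 16*y + 12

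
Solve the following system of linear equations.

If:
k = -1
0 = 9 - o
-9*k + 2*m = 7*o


Then:
k = -1
m = 27
o = 9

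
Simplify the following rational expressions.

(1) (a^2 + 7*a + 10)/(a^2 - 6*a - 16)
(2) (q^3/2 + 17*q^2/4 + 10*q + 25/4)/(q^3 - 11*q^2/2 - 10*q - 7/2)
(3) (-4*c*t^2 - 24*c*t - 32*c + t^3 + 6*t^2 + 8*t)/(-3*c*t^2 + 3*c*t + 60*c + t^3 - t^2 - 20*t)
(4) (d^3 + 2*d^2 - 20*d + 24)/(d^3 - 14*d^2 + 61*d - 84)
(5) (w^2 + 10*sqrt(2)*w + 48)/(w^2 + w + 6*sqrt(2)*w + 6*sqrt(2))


(1) = (a + 5)/(a - 8)
(2) = (2*q^2 + 15*q + 25)/(4*q^2 - 26*q - 14)
(3) = (-4*c*t - 8*c + t^2 + 2*t)/(-3*c*t + 15*c + t^2 - 5*t)
(4) = (d^3 + 2*d^2 - 20*d + 24)/(d^3 - 14*d^2 + 61*d - 84)
(5) = (w + 4*sqrt(2))/(w + 1)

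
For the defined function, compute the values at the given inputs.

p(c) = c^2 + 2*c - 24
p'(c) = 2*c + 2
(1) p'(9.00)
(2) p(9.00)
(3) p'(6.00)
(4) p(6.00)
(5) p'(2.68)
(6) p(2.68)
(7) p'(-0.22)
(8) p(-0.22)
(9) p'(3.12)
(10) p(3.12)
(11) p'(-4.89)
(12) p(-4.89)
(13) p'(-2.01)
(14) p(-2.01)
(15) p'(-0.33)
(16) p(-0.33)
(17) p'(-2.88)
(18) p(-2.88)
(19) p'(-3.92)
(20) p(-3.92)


(1) = 20.00
(2) = 75.00
(3) = 14.00
(4) = 24.00
(5) = 7.36
(6) = -11.46
(7) = 1.56
(8) = -24.39
(9) = 8.24
(10) = -8.03
(11) = -7.78
(12) = -9.87
(13) = -2.02
(14) = -23.98
(15) = 1.34
(16) = -24.55
(17) = -3.76
(18) = -21.47
(19) = -5.84
(20) = -16.47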